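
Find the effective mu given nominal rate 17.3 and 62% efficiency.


Effective rate = mu * efficiency = 17.3 * 0.62 = 10.73 per hour

10.73 per hour


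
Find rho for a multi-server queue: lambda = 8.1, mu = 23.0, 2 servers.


rho = lambda / (c * mu) = 8.1 / (2 * 23.0) = 0.1761

0.1761


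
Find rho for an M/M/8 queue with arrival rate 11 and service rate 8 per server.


rho = lambda/(c*mu) = 11/(8*8) = 0.1719

0.1719


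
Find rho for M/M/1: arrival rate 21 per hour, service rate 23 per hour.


rho = lambda/mu = 21/23 = 0.913

0.913


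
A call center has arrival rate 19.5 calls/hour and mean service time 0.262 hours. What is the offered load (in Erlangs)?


Offered load a = lambda * E[S] = 19.5 * 0.262 = 5.11 Erlangs

5.11 Erlangs


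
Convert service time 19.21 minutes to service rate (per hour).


mu = 60 / avg_service_time = 60 / 19.21 = 3.12 per hour

3.12 per hour


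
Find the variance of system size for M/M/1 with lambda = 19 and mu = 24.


rho = 19/24; Var(N) = rho/(1-rho)^2 = 18.24

18.24


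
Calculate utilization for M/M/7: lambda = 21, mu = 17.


rho = lambda/(c*mu) = 21/(7*17) = 0.1765

0.1765


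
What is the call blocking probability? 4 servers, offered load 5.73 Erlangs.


B(N,A) = (A^N/N!) / sum(A^k/k!, k=0..N) with N=4, A=5.73 = 0.4518

0.4518


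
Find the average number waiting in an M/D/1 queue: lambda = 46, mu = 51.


M/D/1: Lq = rho^2 / (2*(1-rho)) where rho = 46/51; Lq = 4.15

4.15


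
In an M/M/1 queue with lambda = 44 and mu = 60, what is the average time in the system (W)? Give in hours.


W = 1/(mu - lambda) = 1/(60 - 44) = 0.0625 hours

0.0625 hours


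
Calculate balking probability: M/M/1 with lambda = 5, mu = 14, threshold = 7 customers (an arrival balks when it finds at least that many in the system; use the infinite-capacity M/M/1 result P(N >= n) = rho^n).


P(N >= 7) = rho^7 = (5/14)^7 = 0.0007

0.0007


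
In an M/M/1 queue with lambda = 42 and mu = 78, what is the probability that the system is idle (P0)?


P0 = 1 - rho = 1 - 42/78 = 0.4615

0.4615


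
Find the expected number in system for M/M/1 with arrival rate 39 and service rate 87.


rho = 39/87; L = rho/(1-rho) = 0.81

0.81


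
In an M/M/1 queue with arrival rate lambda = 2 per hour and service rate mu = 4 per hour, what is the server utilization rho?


rho = lambda/mu = 2/4 = 0.5

0.5


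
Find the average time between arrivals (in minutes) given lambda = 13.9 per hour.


Mean interarrival time = 60/lambda = 60/13.9 = 4.32 minutes

4.32 minutes


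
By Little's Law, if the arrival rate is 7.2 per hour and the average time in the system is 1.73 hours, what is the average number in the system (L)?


L = lambda * W = 7.2 * 1.73 = 12.46

12.46


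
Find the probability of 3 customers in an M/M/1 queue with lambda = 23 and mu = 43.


rho = 23/43; P(n) = (1-rho)*rho^n = (1-23/43)*(23/43)^3 = 0.0712

0.0712


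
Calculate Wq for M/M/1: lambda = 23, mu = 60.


rho = 23/60; Wq = rho/(mu - lambda) = 0.0104 hours

0.0104 hours


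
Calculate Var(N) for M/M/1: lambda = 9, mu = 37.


rho = 9/37; Var(N) = rho/(1-rho)^2 = 0.42

0.42


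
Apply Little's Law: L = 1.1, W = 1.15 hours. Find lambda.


lambda = L / W = 1.1 / 1.15 = 0.96 per hour

0.96 per hour


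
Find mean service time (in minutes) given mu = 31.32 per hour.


Mean service time = 60/mu = 60/31.32 = 1.92 minutes

1.92 minutes


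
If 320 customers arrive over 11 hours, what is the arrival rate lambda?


lambda = total arrivals / time = 320 / 11 = 29.09 per hour

29.09 per hour


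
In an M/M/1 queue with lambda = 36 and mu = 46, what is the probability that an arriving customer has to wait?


P(wait) = rho = lambda/mu = 36/46 = 0.7826

0.7826


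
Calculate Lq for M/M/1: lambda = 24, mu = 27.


rho = 24/27; Lq = rho^2/(1-rho) = 7.11

7.11


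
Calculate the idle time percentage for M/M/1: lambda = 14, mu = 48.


Idle fraction = (1 - rho) * 100 = (1 - 14/48) * 100 = 70.8%

70.8%


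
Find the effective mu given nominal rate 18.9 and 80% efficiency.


Effective rate = mu * efficiency = 18.9 * 0.8 = 15.12 per hour

15.12 per hour


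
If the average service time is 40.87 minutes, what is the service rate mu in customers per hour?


mu = 60 / avg_service_time = 60 / 40.87 = 1.47 per hour

1.47 per hour


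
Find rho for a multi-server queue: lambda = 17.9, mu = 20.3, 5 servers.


rho = lambda / (c * mu) = 17.9 / (5 * 20.3) = 0.1764

0.1764


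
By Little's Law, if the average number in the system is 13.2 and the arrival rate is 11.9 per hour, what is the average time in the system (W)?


W = L / lambda = 13.2 / 11.9 = 1.1092 hours

1.1092 hours


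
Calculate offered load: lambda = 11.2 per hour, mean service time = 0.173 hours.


Offered load a = lambda * E[S] = 11.2 * 0.173 = 1.94 Erlangs

1.94 Erlangs


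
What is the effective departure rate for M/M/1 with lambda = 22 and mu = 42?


For a stable queue (lambda < mu), throughput = lambda = 22 per hour

22 per hour


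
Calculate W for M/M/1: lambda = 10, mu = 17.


W = 1/(mu - lambda) = 1/(17 - 10) = 0.1429 hours

0.1429 hours


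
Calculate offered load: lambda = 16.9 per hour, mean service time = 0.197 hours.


Offered load a = lambda * E[S] = 16.9 * 0.197 = 3.33 Erlangs

3.33 Erlangs


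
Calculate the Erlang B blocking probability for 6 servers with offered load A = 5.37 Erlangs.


B(N,A) = (A^N/N!) / sum(A^k/k!, k=0..N) with N=6, A=5.37 = 0.2195

0.2195


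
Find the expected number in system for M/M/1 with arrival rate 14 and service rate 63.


rho = 14/63; L = rho/(1-rho) = 0.29

0.29


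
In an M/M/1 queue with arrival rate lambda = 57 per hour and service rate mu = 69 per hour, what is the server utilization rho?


rho = lambda/mu = 57/69 = 0.8261

0.8261


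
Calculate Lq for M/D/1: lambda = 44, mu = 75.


M/D/1: Lq = rho^2 / (2*(1-rho)) where rho = 44/75; Lq = 0.42

0.42


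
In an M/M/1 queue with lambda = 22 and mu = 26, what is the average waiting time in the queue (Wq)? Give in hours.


rho = 22/26; Wq = rho/(mu - lambda) = 0.2115 hours

0.2115 hours


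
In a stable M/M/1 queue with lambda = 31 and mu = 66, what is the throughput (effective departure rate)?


For a stable queue (lambda < mu), throughput = lambda = 31 per hour

31 per hour


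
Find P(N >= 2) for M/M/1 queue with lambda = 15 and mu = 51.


P(N >= 2) = rho^2 = (15/51)^2 = 0.0865

0.0865


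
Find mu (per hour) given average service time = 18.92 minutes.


mu = 60 / avg_service_time = 60 / 18.92 = 3.17 per hour

3.17 per hour


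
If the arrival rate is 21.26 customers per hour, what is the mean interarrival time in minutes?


Mean interarrival time = 60/lambda = 60/21.26 = 2.82 minutes

2.82 minutes


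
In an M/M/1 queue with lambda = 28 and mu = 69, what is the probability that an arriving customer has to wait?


P(wait) = rho = lambda/mu = 28/69 = 0.4058

0.4058


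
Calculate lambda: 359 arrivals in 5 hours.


lambda = total arrivals / time = 359 / 5 = 71.8 per hour

71.8 per hour


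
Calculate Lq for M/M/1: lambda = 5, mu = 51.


rho = 5/51; Lq = rho^2/(1-rho) = 0.01

0.01


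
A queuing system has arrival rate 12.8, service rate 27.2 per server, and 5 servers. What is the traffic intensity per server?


rho = lambda / (c * mu) = 12.8 / (5 * 27.2) = 0.0941

0.0941


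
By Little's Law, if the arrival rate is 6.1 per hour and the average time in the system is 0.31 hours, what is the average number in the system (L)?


L = lambda * W = 6.1 * 0.31 = 1.89

1.89


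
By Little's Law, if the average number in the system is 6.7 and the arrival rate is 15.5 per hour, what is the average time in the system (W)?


W = L / lambda = 6.7 / 15.5 = 0.4323 hours

0.4323 hours


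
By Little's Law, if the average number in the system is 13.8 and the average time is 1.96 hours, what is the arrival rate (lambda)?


lambda = L / W = 13.8 / 1.96 = 7.04 per hour

7.04 per hour


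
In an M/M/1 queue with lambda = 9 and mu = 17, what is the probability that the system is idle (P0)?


P0 = 1 - rho = 1 - 9/17 = 0.4706

0.4706


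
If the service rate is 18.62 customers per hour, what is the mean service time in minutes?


Mean service time = 60/mu = 60/18.62 = 3.22 minutes

3.22 minutes


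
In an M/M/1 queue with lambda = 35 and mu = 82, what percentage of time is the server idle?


Idle fraction = (1 - rho) * 100 = (1 - 35/82) * 100 = 57.3%

57.3%


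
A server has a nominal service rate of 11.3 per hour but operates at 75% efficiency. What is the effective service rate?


Effective rate = mu * efficiency = 11.3 * 0.75 = 8.48 per hour

8.48 per hour


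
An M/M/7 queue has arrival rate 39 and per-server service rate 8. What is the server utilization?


rho = lambda/(c*mu) = 39/(7*8) = 0.6964

0.6964


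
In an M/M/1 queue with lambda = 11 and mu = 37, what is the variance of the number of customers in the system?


rho = 11/37; Var(N) = rho/(1-rho)^2 = 0.6

0.6


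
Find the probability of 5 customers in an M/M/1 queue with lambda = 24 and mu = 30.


rho = 24/30; P(n) = (1-rho)*rho^n = (1-24/30)*(24/30)^5 = 0.0655

0.0655


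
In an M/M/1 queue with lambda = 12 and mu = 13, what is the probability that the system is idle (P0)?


P0 = 1 - rho = 1 - 12/13 = 0.0769

0.0769


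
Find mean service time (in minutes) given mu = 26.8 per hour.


Mean service time = 60/mu = 60/26.8 = 2.24 minutes

2.24 minutes


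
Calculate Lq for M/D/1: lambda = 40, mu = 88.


M/D/1: Lq = rho^2 / (2*(1-rho)) where rho = 40/88; Lq = 0.19

0.19


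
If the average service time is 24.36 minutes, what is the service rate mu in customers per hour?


mu = 60 / avg_service_time = 60 / 24.36 = 2.46 per hour

2.46 per hour


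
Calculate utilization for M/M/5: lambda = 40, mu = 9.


rho = lambda/(c*mu) = 40/(5*9) = 0.8889

0.8889


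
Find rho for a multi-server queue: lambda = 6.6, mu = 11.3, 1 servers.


rho = lambda / (c * mu) = 6.6 / (1 * 11.3) = 0.5841

0.5841


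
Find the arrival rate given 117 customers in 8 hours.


lambda = total arrivals / time = 117 / 8 = 14.63 per hour

14.63 per hour


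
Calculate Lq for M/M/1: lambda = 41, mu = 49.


rho = 41/49; Lq = rho^2/(1-rho) = 4.29

4.29


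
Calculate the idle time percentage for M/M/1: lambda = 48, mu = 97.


Idle fraction = (1 - rho) * 100 = (1 - 48/97) * 100 = 50.5%

50.5%


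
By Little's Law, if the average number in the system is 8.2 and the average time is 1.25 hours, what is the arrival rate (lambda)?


lambda = L / W = 8.2 / 1.25 = 6.56 per hour

6.56 per hour


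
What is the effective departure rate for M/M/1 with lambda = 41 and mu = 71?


For a stable queue (lambda < mu), throughput = lambda = 41 per hour

41 per hour


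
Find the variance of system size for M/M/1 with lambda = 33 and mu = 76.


rho = 33/76; Var(N) = rho/(1-rho)^2 = 1.36

1.36


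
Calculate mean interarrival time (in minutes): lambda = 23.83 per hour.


Mean interarrival time = 60/lambda = 60/23.83 = 2.52 minutes

2.52 minutes


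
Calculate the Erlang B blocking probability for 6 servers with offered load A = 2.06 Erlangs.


B(N,A) = (A^N/N!) / sum(A^k/k!, k=0..N) with N=6, A=2.06 = 0.0136

0.0136


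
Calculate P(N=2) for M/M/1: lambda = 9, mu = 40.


rho = 9/40; P(n) = (1-rho)*rho^n = (1-9/40)*(9/40)^2 = 0.0392

0.0392


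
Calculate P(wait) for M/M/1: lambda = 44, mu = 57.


P(wait) = rho = lambda/mu = 44/57 = 0.7719

0.7719


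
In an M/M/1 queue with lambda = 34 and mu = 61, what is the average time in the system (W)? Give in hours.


W = 1/(mu - lambda) = 1/(61 - 34) = 0.037 hours

0.037 hours


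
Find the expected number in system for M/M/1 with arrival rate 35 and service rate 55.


rho = 35/55; L = rho/(1-rho) = 1.75

1.75


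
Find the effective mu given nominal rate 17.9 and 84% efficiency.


Effective rate = mu * efficiency = 17.9 * 0.84 = 15.04 per hour

15.04 per hour


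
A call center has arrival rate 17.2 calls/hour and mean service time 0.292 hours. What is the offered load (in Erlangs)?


Offered load a = lambda * E[S] = 17.2 * 0.292 = 5.02 Erlangs

5.02 Erlangs


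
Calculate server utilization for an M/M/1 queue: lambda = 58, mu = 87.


rho = lambda/mu = 58/87 = 0.6667

0.6667


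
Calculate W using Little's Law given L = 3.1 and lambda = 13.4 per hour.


W = L / lambda = 3.1 / 13.4 = 0.2313 hours

0.2313 hours


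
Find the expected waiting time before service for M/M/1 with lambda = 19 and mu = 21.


rho = 19/21; Wq = rho/(mu - lambda) = 0.4524 hours

0.4524 hours


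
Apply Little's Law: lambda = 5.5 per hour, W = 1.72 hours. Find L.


L = lambda * W = 5.5 * 1.72 = 9.46

9.46


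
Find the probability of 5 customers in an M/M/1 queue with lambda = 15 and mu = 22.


rho = 15/22; P(n) = (1-rho)*rho^n = (1-15/22)*(15/22)^5 = 0.0469

0.0469


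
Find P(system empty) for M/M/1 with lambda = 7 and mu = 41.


P0 = 1 - rho = 1 - 7/41 = 0.8293

0.8293


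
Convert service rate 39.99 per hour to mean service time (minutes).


Mean service time = 60/mu = 60/39.99 = 1.5 minutes

1.5 minutes


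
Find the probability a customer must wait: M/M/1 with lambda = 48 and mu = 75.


P(wait) = rho = lambda/mu = 48/75 = 0.64

0.64


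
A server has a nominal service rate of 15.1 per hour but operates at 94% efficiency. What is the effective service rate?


Effective rate = mu * efficiency = 15.1 * 0.94 = 14.19 per hour

14.19 per hour


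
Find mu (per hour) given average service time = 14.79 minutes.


mu = 60 / avg_service_time = 60 / 14.79 = 4.06 per hour

4.06 per hour


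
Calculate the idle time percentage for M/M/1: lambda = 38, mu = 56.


Idle fraction = (1 - rho) * 100 = (1 - 38/56) * 100 = 32.1%

32.1%


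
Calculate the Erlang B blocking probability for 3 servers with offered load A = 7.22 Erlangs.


B(N,A) = (A^N/N!) / sum(A^k/k!, k=0..N) with N=3, A=7.22 = 0.6466

0.6466


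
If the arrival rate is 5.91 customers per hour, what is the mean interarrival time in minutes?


Mean interarrival time = 60/lambda = 60/5.91 = 10.15 minutes

10.15 minutes


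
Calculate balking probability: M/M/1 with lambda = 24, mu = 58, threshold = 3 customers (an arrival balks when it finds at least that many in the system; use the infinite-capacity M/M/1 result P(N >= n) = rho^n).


P(N >= 3) = rho^3 = (24/58)^3 = 0.0709

0.0709


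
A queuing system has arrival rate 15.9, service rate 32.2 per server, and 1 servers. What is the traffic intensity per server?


rho = lambda / (c * mu) = 15.9 / (1 * 32.2) = 0.4938

0.4938


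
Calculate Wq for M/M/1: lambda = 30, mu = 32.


rho = 30/32; Wq = rho/(mu - lambda) = 0.4688 hours

0.4688 hours


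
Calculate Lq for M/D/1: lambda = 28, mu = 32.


M/D/1: Lq = rho^2 / (2*(1-rho)) where rho = 28/32; Lq = 3.06

3.06


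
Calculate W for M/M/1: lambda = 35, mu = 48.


W = 1/(mu - lambda) = 1/(48 - 35) = 0.0769 hours

0.0769 hours


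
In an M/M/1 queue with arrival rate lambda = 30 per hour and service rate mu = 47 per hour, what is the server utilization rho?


rho = lambda/mu = 30/47 = 0.6383

0.6383


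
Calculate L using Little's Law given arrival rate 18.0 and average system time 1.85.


L = lambda * W = 18.0 * 1.85 = 33.3

33.3


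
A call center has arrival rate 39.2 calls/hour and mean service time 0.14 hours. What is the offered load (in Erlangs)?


Offered load a = lambda * E[S] = 39.2 * 0.14 = 5.49 Erlangs

5.49 Erlangs


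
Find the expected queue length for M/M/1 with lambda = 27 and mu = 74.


rho = 27/74; Lq = rho^2/(1-rho) = 0.21

0.21


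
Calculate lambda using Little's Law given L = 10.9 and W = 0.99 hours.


lambda = L / W = 10.9 / 0.99 = 11.01 per hour

11.01 per hour


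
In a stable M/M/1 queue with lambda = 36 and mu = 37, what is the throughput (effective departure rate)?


For a stable queue (lambda < mu), throughput = lambda = 36 per hour

36 per hour


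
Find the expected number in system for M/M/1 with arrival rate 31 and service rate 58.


rho = 31/58; L = rho/(1-rho) = 1.15

1.15


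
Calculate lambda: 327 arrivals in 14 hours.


lambda = total arrivals / time = 327 / 14 = 23.36 per hour

23.36 per hour


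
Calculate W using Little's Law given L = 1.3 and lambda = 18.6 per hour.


W = L / lambda = 1.3 / 18.6 = 0.0699 hours

0.0699 hours


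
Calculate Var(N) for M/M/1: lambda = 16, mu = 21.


rho = 16/21; Var(N) = rho/(1-rho)^2 = 13.44

13.44


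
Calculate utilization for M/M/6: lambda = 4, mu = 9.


rho = lambda/(c*mu) = 4/(6*9) = 0.0741

0.0741


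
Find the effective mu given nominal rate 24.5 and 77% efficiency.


Effective rate = mu * efficiency = 24.5 * 0.77 = 18.87 per hour

18.87 per hour


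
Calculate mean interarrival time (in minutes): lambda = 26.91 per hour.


Mean interarrival time = 60/lambda = 60/26.91 = 2.23 minutes

2.23 minutes


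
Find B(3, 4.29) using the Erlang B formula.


B(N,A) = (A^N/N!) / sum(A^k/k!, k=0..N) with N=3, A=4.29 = 0.4759

0.4759


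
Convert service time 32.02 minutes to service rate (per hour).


mu = 60 / avg_service_time = 60 / 32.02 = 1.87 per hour

1.87 per hour


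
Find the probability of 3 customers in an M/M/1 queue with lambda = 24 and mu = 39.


rho = 24/39; P(n) = (1-rho)*rho^n = (1-24/39)*(24/39)^3 = 0.0896

0.0896


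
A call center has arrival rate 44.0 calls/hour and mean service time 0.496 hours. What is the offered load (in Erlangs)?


Offered load a = lambda * E[S] = 44.0 * 0.496 = 21.82 Erlangs

21.82 Erlangs


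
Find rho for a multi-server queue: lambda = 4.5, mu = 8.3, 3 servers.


rho = lambda / (c * mu) = 4.5 / (3 * 8.3) = 0.1807

0.1807


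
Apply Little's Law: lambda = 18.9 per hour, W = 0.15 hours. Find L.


L = lambda * W = 18.9 * 0.15 = 2.84

2.84


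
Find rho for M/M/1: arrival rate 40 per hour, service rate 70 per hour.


rho = lambda/mu = 40/70 = 0.5714

0.5714


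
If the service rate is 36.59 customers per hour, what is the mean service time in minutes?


Mean service time = 60/mu = 60/36.59 = 1.64 minutes

1.64 minutes


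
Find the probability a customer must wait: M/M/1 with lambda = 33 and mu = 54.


P(wait) = rho = lambda/mu = 33/54 = 0.6111

0.6111


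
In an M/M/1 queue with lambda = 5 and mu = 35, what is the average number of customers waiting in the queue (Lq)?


rho = 5/35; Lq = rho^2/(1-rho) = 0.02

0.02


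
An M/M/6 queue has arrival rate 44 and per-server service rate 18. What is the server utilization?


rho = lambda/(c*mu) = 44/(6*18) = 0.4074

0.4074


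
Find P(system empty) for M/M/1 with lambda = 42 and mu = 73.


P0 = 1 - rho = 1 - 42/73 = 0.4247

0.4247


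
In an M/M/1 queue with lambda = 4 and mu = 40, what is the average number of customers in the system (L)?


rho = 4/40; L = rho/(1-rho) = 0.11

0.11


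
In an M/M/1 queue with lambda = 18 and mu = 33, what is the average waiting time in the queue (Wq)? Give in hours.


rho = 18/33; Wq = rho/(mu - lambda) = 0.0364 hours

0.0364 hours


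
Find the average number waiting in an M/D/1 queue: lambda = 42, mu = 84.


M/D/1: Lq = rho^2 / (2*(1-rho)) where rho = 42/84; Lq = 0.25

0.25


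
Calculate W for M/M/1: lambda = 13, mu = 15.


W = 1/(mu - lambda) = 1/(15 - 13) = 0.5 hours

0.5 hours


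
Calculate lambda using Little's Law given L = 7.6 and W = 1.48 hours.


lambda = L / W = 7.6 / 1.48 = 5.14 per hour

5.14 per hour


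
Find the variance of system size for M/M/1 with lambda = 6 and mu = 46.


rho = 6/46; Var(N) = rho/(1-rho)^2 = 0.17

0.17


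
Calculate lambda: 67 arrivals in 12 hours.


lambda = total arrivals / time = 67 / 12 = 5.58 per hour

5.58 per hour


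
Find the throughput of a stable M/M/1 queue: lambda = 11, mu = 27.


For a stable queue (lambda < mu), throughput = lambda = 11 per hour

11 per hour


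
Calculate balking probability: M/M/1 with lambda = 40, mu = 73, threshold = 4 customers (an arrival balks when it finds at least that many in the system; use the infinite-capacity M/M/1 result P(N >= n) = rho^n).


P(N >= 4) = rho^4 = (40/73)^4 = 0.0901

0.0901


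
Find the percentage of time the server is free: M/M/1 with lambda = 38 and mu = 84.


Idle fraction = (1 - rho) * 100 = (1 - 38/84) * 100 = 54.8%

54.8%


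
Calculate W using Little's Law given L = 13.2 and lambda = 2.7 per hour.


W = L / lambda = 13.2 / 2.7 = 4.8889 hours

4.8889 hours


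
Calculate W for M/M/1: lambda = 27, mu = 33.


W = 1/(mu - lambda) = 1/(33 - 27) = 0.1667 hours

0.1667 hours


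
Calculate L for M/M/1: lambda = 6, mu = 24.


rho = 6/24; L = rho/(1-rho) = 0.33

0.33


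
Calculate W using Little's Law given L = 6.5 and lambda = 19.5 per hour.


W = L / lambda = 6.5 / 19.5 = 0.3333 hours

0.3333 hours


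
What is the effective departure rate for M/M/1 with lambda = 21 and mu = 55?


For a stable queue (lambda < mu), throughput = lambda = 21 per hour

21 per hour


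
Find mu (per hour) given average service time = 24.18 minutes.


mu = 60 / avg_service_time = 60 / 24.18 = 2.48 per hour

2.48 per hour


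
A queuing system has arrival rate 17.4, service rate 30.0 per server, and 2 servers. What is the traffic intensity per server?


rho = lambda / (c * mu) = 17.4 / (2 * 30.0) = 0.29

0.29


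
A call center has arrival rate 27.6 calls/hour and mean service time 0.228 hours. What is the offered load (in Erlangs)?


Offered load a = lambda * E[S] = 27.6 * 0.228 = 6.29 Erlangs

6.29 Erlangs


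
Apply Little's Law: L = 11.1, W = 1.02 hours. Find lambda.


lambda = L / W = 11.1 / 1.02 = 10.88 per hour

10.88 per hour


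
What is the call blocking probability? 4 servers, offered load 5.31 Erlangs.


B(N,A) = (A^N/N!) / sum(A^k/k!, k=0..N) with N=4, A=5.31 = 0.4221

0.4221


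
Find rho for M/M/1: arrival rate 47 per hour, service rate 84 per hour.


rho = lambda/mu = 47/84 = 0.5595

0.5595


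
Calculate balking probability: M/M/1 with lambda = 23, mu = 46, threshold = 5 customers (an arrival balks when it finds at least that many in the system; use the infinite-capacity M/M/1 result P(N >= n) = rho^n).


P(N >= 5) = rho^5 = (23/46)^5 = 0.0313

0.0313


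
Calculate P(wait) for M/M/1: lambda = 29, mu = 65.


P(wait) = rho = lambda/mu = 29/65 = 0.4462

0.4462


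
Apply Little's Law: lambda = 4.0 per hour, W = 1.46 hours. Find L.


L = lambda * W = 4.0 * 1.46 = 5.84

5.84


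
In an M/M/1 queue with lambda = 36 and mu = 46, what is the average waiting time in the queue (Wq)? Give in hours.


rho = 36/46; Wq = rho/(mu - lambda) = 0.0783 hours

0.0783 hours


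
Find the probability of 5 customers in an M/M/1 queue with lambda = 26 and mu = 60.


rho = 26/60; P(n) = (1-rho)*rho^n = (1-26/60)*(26/60)^5 = 0.0087

0.0087


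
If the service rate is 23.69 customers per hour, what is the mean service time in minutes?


Mean service time = 60/mu = 60/23.69 = 2.53 minutes

2.53 minutes


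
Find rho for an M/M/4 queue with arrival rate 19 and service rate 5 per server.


rho = lambda/(c*mu) = 19/(4*5) = 0.95

0.95


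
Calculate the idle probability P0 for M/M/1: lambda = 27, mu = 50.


P0 = 1 - rho = 1 - 27/50 = 0.46

0.46


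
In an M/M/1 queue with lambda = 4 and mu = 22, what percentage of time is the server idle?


Idle fraction = (1 - rho) * 100 = (1 - 4/22) * 100 = 81.8%

81.8%


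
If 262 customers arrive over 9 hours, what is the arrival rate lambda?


lambda = total arrivals / time = 262 / 9 = 29.11 per hour

29.11 per hour


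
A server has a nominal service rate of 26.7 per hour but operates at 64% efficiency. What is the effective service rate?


Effective rate = mu * efficiency = 26.7 * 0.64 = 17.09 per hour

17.09 per hour


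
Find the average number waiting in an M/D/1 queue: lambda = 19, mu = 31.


M/D/1: Lq = rho^2 / (2*(1-rho)) where rho = 19/31; Lq = 0.49

0.49


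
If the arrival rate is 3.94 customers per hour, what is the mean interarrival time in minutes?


Mean interarrival time = 60/lambda = 60/3.94 = 15.23 minutes

15.23 minutes


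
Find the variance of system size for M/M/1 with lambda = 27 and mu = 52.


rho = 27/52; Var(N) = rho/(1-rho)^2 = 2.25

2.25


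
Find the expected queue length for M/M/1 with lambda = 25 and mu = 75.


rho = 25/75; Lq = rho^2/(1-rho) = 0.17

0.17


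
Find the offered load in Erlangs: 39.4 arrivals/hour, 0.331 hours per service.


Offered load a = lambda * E[S] = 39.4 * 0.331 = 13.04 Erlangs

13.04 Erlangs


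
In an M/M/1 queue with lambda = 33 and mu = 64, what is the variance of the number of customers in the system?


rho = 33/64; Var(N) = rho/(1-rho)^2 = 2.2

2.2


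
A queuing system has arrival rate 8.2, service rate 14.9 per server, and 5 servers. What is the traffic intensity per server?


rho = lambda / (c * mu) = 8.2 / (5 * 14.9) = 0.1101

0.1101


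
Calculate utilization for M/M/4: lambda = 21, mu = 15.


rho = lambda/(c*mu) = 21/(4*15) = 0.35

0.35


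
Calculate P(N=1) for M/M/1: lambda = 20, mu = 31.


rho = 20/31; P(n) = (1-rho)*rho^n = (1-20/31)*(20/31)^1 = 0.2289

0.2289


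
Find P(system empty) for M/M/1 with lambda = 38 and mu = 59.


P0 = 1 - rho = 1 - 38/59 = 0.3559

0.3559


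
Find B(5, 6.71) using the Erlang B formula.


B(N,A) = (A^N/N!) / sum(A^k/k!, k=0..N) with N=5, A=6.71 = 0.4072

0.4072


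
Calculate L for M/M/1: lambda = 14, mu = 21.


rho = 14/21; L = rho/(1-rho) = 2.0

2.0


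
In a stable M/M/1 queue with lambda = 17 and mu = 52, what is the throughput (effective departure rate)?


For a stable queue (lambda < mu), throughput = lambda = 17 per hour

17 per hour


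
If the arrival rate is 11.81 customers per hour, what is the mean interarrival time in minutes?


Mean interarrival time = 60/lambda = 60/11.81 = 5.08 minutes

5.08 minutes


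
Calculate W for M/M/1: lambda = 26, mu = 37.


W = 1/(mu - lambda) = 1/(37 - 26) = 0.0909 hours

0.0909 hours


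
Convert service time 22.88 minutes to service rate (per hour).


mu = 60 / avg_service_time = 60 / 22.88 = 2.62 per hour

2.62 per hour


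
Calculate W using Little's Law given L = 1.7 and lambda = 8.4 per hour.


W = L / lambda = 1.7 / 8.4 = 0.2024 hours

0.2024 hours


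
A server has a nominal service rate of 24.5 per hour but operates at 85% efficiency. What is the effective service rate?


Effective rate = mu * efficiency = 24.5 * 0.85 = 20.83 per hour

20.83 per hour


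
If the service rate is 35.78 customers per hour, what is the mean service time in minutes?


Mean service time = 60/mu = 60/35.78 = 1.68 minutes

1.68 minutes


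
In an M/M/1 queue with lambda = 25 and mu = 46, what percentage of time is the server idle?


Idle fraction = (1 - rho) * 100 = (1 - 25/46) * 100 = 45.7%

45.7%


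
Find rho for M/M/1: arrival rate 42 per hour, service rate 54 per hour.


rho = lambda/mu = 42/54 = 0.7778

0.7778


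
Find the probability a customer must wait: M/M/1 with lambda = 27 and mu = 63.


P(wait) = rho = lambda/mu = 27/63 = 0.4286

0.4286


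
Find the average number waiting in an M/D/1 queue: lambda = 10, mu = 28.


M/D/1: Lq = rho^2 / (2*(1-rho)) where rho = 10/28; Lq = 0.1

0.1


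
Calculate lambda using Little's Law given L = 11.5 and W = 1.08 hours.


lambda = L / W = 11.5 / 1.08 = 10.65 per hour

10.65 per hour


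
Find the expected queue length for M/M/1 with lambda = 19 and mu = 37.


rho = 19/37; Lq = rho^2/(1-rho) = 0.54

0.54


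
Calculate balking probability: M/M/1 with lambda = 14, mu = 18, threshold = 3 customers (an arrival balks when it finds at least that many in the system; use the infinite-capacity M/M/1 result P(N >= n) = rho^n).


P(N >= 3) = rho^3 = (14/18)^3 = 0.4705

0.4705


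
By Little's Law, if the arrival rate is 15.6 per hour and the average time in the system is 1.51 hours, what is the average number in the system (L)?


L = lambda * W = 15.6 * 1.51 = 23.56

23.56


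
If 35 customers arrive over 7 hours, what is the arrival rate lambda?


lambda = total arrivals / time = 35 / 7 = 5.0 per hour

5.0 per hour


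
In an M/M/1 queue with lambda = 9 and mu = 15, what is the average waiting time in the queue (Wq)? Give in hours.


rho = 9/15; Wq = rho/(mu - lambda) = 0.1 hours

0.1 hours


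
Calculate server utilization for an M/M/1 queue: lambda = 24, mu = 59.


rho = lambda/mu = 24/59 = 0.4068

0.4068


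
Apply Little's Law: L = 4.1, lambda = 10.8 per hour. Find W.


W = L / lambda = 4.1 / 10.8 = 0.3796 hours

0.3796 hours


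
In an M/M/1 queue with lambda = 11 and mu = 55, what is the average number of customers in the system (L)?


rho = 11/55; L = rho/(1-rho) = 0.25

0.25


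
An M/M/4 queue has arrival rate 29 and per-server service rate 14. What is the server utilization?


rho = lambda/(c*mu) = 29/(4*14) = 0.5179

0.5179


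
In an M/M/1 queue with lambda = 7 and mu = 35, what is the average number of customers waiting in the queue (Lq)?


rho = 7/35; Lq = rho^2/(1-rho) = 0.05

0.05


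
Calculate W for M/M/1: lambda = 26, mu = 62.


W = 1/(mu - lambda) = 1/(62 - 26) = 0.0278 hours

0.0278 hours


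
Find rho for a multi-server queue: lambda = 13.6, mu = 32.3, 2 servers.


rho = lambda / (c * mu) = 13.6 / (2 * 32.3) = 0.2105

0.2105


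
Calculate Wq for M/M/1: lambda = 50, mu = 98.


rho = 50/98; Wq = rho/(mu - lambda) = 0.0106 hours

0.0106 hours


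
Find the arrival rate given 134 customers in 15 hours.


lambda = total arrivals / time = 134 / 15 = 8.93 per hour

8.93 per hour


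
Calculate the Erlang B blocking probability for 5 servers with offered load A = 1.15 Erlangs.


B(N,A) = (A^N/N!) / sum(A^k/k!, k=0..N) with N=5, A=1.15 = 0.0053

0.0053


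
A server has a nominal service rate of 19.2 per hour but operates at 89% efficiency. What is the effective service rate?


Effective rate = mu * efficiency = 19.2 * 0.89 = 17.09 per hour

17.09 per hour


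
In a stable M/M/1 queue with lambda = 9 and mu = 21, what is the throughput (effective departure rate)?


For a stable queue (lambda < mu), throughput = lambda = 9 per hour

9 per hour


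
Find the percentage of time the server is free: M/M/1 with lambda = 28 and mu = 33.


Idle fraction = (1 - rho) * 100 = (1 - 28/33) * 100 = 15.2%

15.2%


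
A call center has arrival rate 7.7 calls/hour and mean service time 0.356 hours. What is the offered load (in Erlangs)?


Offered load a = lambda * E[S] = 7.7 * 0.356 = 2.74 Erlangs

2.74 Erlangs


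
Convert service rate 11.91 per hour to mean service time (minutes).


Mean service time = 60/mu = 60/11.91 = 5.04 minutes

5.04 minutes


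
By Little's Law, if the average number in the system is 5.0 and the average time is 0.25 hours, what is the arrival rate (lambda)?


lambda = L / W = 5.0 / 0.25 = 20.0 per hour

20.0 per hour


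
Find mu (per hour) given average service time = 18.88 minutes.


mu = 60 / avg_service_time = 60 / 18.88 = 3.18 per hour

3.18 per hour


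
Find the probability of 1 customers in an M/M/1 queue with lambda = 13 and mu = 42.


rho = 13/42; P(n) = (1-rho)*rho^n = (1-13/42)*(13/42)^1 = 0.2137

0.2137


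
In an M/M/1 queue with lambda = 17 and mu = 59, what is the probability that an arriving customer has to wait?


P(wait) = rho = lambda/mu = 17/59 = 0.2881

0.2881


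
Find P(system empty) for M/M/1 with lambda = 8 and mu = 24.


P0 = 1 - rho = 1 - 8/24 = 0.6667

0.6667


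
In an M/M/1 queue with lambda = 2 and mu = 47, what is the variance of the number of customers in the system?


rho = 2/47; Var(N) = rho/(1-rho)^2 = 0.05

0.05


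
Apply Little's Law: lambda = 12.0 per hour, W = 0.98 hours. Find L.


L = lambda * W = 12.0 * 0.98 = 11.76

11.76


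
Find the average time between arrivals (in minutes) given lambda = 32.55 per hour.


Mean interarrival time = 60/lambda = 60/32.55 = 1.84 minutes

1.84 minutes


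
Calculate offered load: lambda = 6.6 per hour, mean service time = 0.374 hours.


Offered load a = lambda * E[S] = 6.6 * 0.374 = 2.47 Erlangs

2.47 Erlangs


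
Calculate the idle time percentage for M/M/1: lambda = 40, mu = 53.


Idle fraction = (1 - rho) * 100 = (1 - 40/53) * 100 = 24.5%

24.5%


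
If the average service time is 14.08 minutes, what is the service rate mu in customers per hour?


mu = 60 / avg_service_time = 60 / 14.08 = 4.26 per hour

4.26 per hour


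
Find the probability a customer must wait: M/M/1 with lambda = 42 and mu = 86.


P(wait) = rho = lambda/mu = 42/86 = 0.4884

0.4884


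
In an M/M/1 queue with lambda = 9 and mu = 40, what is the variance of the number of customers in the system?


rho = 9/40; Var(N) = rho/(1-rho)^2 = 0.37

0.37


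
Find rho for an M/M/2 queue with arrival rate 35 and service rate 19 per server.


rho = lambda/(c*mu) = 35/(2*19) = 0.9211

0.9211


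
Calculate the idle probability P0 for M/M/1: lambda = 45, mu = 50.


P0 = 1 - rho = 1 - 45/50 = 0.1

0.1


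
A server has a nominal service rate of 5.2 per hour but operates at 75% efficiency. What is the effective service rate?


Effective rate = mu * efficiency = 5.2 * 0.75 = 3.9 per hour

3.9 per hour


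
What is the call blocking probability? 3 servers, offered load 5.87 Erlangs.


B(N,A) = (A^N/N!) / sum(A^k/k!, k=0..N) with N=3, A=5.87 = 0.5831

0.5831


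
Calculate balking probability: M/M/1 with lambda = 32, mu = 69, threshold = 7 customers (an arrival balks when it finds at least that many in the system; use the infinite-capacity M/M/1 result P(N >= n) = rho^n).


P(N >= 7) = rho^7 = (32/69)^7 = 0.0046

0.0046


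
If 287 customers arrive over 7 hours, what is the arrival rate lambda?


lambda = total arrivals / time = 287 / 7 = 41.0 per hour

41.0 per hour


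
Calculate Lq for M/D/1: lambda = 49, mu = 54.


M/D/1: Lq = rho^2 / (2*(1-rho)) where rho = 49/54; Lq = 4.45

4.45


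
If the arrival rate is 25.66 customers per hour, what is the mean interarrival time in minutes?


Mean interarrival time = 60/lambda = 60/25.66 = 2.34 minutes

2.34 minutes


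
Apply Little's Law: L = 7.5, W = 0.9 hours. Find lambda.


lambda = L / W = 7.5 / 0.9 = 8.33 per hour

8.33 per hour


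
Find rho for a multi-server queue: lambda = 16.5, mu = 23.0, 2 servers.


rho = lambda / (c * mu) = 16.5 / (2 * 23.0) = 0.3587

0.3587


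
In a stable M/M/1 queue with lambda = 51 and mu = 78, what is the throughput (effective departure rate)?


For a stable queue (lambda < mu), throughput = lambda = 51 per hour

51 per hour


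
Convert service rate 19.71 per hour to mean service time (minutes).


Mean service time = 60/mu = 60/19.71 = 3.04 minutes

3.04 minutes


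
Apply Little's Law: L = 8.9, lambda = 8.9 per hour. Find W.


W = L / lambda = 8.9 / 8.9 = 1.0 hours

1.0 hours


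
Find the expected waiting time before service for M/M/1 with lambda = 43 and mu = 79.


rho = 43/79; Wq = rho/(mu - lambda) = 0.0151 hours

0.0151 hours


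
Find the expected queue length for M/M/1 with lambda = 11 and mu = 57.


rho = 11/57; Lq = rho^2/(1-rho) = 0.05

0.05


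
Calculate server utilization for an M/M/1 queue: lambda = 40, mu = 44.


rho = lambda/mu = 40/44 = 0.9091

0.9091


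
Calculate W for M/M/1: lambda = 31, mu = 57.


W = 1/(mu - lambda) = 1/(57 - 31) = 0.0385 hours

0.0385 hours


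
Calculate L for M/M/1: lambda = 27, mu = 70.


rho = 27/70; L = rho/(1-rho) = 0.63

0.63


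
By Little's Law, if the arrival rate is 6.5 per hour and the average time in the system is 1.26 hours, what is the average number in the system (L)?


L = lambda * W = 6.5 * 1.26 = 8.19

8.19


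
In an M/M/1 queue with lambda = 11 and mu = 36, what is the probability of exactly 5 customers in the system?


rho = 11/36; P(n) = (1-rho)*rho^n = (1-11/36)*(11/36)^5 = 0.0018

0.0018


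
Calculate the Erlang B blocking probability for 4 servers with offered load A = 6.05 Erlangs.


B(N,A) = (A^N/N!) / sum(A^k/k!, k=0..N) with N=4, A=6.05 = 0.4727

0.4727


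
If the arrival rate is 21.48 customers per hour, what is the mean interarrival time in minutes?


Mean interarrival time = 60/lambda = 60/21.48 = 2.79 minutes

2.79 minutes


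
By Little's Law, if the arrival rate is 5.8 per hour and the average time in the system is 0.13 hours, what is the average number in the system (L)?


L = lambda * W = 5.8 * 0.13 = 0.75

0.75


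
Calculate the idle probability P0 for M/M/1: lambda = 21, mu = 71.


P0 = 1 - rho = 1 - 21/71 = 0.7042

0.7042


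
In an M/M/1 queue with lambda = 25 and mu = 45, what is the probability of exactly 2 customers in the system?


rho = 25/45; P(n) = (1-rho)*rho^n = (1-25/45)*(25/45)^2 = 0.1372

0.1372


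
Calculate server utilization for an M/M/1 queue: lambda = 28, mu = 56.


rho = lambda/mu = 28/56 = 0.5

0.5


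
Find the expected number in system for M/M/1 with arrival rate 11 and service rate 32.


rho = 11/32; L = rho/(1-rho) = 0.52

0.52


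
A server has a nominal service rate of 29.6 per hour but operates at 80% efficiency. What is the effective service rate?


Effective rate = mu * efficiency = 29.6 * 0.8 = 23.68 per hour

23.68 per hour


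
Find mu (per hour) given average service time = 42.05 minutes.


mu = 60 / avg_service_time = 60 / 42.05 = 1.43 per hour

1.43 per hour


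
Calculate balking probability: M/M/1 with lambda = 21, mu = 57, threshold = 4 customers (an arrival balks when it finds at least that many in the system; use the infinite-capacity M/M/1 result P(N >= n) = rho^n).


P(N >= 4) = rho^4 = (21/57)^4 = 0.0184

0.0184


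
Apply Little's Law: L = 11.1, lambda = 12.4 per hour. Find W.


W = L / lambda = 11.1 / 12.4 = 0.8952 hours

0.8952 hours


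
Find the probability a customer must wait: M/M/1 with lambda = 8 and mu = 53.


P(wait) = rho = lambda/mu = 8/53 = 0.1509

0.1509


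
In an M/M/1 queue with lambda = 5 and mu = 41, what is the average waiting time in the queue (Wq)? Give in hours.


rho = 5/41; Wq = rho/(mu - lambda) = 0.0034 hours

0.0034 hours


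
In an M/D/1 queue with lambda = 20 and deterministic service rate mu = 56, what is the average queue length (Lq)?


M/D/1: Lq = rho^2 / (2*(1-rho)) where rho = 20/56; Lq = 0.1

0.1


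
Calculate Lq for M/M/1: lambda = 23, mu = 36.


rho = 23/36; Lq = rho^2/(1-rho) = 1.13

1.13


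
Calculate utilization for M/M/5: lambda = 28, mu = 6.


rho = lambda/(c*mu) = 28/(5*6) = 0.9333

0.9333


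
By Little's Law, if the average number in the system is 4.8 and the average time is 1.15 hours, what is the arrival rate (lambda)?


lambda = L / W = 4.8 / 1.15 = 4.17 per hour

4.17 per hour


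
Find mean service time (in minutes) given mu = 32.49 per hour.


Mean service time = 60/mu = 60/32.49 = 1.85 minutes

1.85 minutes
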